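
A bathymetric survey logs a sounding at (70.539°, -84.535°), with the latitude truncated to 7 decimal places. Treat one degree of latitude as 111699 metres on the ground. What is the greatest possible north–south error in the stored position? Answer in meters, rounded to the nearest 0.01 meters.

Truncating at 7 decimal places can drop up to a full unit in the last place, so the latitude may be off by as much as 1e-07°.
North–south distance: 1e-07° × 111699 m/° = 0.0111699 m.

0.01 meters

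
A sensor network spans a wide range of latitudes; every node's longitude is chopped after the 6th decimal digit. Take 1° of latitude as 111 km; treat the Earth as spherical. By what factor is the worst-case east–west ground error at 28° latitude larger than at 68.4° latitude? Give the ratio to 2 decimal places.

2.40

Truncating at 6 decimal places can drop up to a full unit in the last place, so the longitude may be off by as much as 1e-06°.
At 28°: 1e-06° × 111000 × cos 28° = 1e-06 × 111000 × 0.8829 ≈ 0.098007 m.
Error at 68.4° = 1e-06° × 111000 × cos 68.4° ≈ 0.111 × 0.3681 = 0.040862 m.
The ratio reduces to cos 28° / cos 68.4° = 0.8829/0.3681 ≈ 2.3985.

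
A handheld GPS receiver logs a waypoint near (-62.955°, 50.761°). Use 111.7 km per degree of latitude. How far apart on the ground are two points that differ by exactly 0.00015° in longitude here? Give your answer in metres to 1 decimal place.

One degree of longitude here spans 111700 × cos 62.955° = 111700 × 0.4547 ≈ 50788.9 m; 0.00015° of that is 7.61833 m.

7.6 metres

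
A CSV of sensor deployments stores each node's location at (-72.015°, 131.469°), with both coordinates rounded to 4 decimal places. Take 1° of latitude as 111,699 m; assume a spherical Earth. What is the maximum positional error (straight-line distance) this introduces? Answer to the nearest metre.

6 metres

Rounding to 4 decimal places leaves each coordinate within ±5e-05° of the true value.
North–south component: 5e-05° × 111699 = 5.58495 m.
Longitude error → 5e-05 × 111699 × cos 72.015° = 5e-05 × 111699 × 0.3088 ≈ 1.72445 m.
Worst case both components are at the extreme and orthogonal: √(5.58495² + 1.72445²) ≈ 5.84512 m.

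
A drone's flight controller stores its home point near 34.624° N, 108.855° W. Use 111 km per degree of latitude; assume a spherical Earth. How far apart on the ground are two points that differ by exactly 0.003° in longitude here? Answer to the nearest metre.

0.003° of longitude at 34.624° is 0.003 × 111000 × cos 34.624° ≈ 0.003 × 91341.7 = 274.025 m.

274 metres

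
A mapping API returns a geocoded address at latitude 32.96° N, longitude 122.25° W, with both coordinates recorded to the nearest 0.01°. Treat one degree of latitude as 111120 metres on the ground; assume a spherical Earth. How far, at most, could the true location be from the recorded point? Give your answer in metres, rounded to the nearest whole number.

Rounding to 2 decimal places leaves each coordinate within ±0.005° of the true value.
North–south component: 0.005° × 111120 = 555.6 m.
E–W at 32.96°: 0.005° × 111120 × cos 32.96° = 0.005 × 111120 × 0.8391 ≈ 466.177 m.
The two errors are perpendicular, so the maximum displacement is √(555.6² + 466.177²) ≈ 725.267 m.

725 metres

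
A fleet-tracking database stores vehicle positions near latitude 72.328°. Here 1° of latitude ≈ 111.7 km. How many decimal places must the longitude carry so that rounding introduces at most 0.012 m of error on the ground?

7 decimal places

At 72.328° one degree of longitude covers 111700 × cos 72.328° ≈ 111700 × 0.3036 ≈ 33908.5 m.
Rounding to N decimal places gives at most 0.5 × 10⁻ᴺ degrees of error, i.e. 0.5 × 10⁻ᴺ × 33908.5 m.
Need 0.5 × 33908.5 × 10⁻ᴺ ≤ 0.012 → 10⁻ᴺ ≤ 7.078e-07, so N ≥ 6.15.
At 6 places the error can reach 0.017 m, but 7 places keeps it to 0.0017 m.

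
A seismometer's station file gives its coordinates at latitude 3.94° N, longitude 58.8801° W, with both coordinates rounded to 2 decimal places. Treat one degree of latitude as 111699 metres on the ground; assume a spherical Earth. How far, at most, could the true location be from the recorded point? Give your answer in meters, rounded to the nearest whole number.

Rounding to 2 decimal places leaves each coordinate within ±0.005° of the true value.
N–S: 0.005° × 111699 m/° = 558.495 m.
E–W at 3.94°: 0.005° × 111699 × cos 3.94° = 0.005 × 111699 × 0.9976 ≈ 557.175 m.
Combining orthogonally: (558.495² + 557.175²)^½ ≈ 788.898 m.

789 meters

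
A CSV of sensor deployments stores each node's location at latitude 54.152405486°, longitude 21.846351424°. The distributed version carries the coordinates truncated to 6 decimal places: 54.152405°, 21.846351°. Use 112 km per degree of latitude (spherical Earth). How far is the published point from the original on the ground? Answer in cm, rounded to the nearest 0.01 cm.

6.11 cm

Δlat = 54.152405486 − 54.152405 = +0.000000486°; Δlon = 21.846351424 − 21.846351 = +0.000000424°.
North–south shift: 0.000000486 × 112000 = 0.054432 m.
E–W at 54.1524°: 0.000000424° × 112000 × cos 54.1524° = 0.000000424 × 112000 × 0.5856 ≈ 0.0278105 m.
Distance: √(0.054432² + 0.0278105²) ≈ 0.061125 m.
That is 0.061125 m = 6.1125 cm.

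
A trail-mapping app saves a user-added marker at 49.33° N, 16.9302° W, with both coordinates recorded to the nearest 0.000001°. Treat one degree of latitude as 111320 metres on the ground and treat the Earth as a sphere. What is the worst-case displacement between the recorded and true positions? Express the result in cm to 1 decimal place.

Rounding to 6 decimal places leaves each coordinate within ±5e-07° of the true value.
N–S: 5e-07° × 111320 m/° = 0.05566 m.
East–west component at 49.33°: 5e-07° × 111320 × cos 49.33° ≈ 5e-07 × 72547.4 ≈ 0.0362737 m.
Combining orthogonally: (0.05566² + 0.0362737²)^½ ≈ 0.0664366 m.
That is 0.0664366 m = 6.6437 cm.

6.6 cm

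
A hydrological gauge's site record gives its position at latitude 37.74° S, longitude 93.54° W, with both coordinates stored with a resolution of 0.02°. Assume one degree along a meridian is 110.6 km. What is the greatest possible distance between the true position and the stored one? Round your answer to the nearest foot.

With a 0.02° grid the true value lies within half a step, ±0.02°/2 = ±0.01°, of the stored one.
North–south component: 0.01° × 110600 = 1106 m.
Longitude error → 0.01 × 110600 × cos 37.74° = 0.01 × 110600 × 0.7908 ≈ 874.621 m.
The two errors are perpendicular, so the maximum displacement is √(1106² + 874.621²) ≈ 1410.03 m.
In feet: 1410.03 m ÷ 0.3048 ≈ 4626.1 ft.

4626 feet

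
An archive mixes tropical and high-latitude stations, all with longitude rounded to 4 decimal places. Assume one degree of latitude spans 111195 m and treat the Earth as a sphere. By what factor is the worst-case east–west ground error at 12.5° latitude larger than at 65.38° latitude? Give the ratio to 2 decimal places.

2.34

Rounding to 4 decimal places leaves the longitude within ±5e-05° of the true value.
At 12.5°: 5e-05° × 111195 × cos 12.5° = 5e-05 × 111195 × 0.9763 ≈ 5.428 m.
Error at 65.38° = 5e-05° × 111195 × cos 65.38° ≈ 5.5598 × 0.4166 = 2.3162 m.
Ratio: 5.428 / 2.3162 = cos 12.5° / cos 65.38° ≈ 2.3435.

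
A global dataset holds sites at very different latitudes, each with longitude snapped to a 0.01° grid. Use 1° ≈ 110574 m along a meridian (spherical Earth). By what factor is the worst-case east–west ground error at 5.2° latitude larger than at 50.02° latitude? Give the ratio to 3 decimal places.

1.550

With a 0.01° grid the true value lies within half a step, ±0.01°/2 = ±0.005°, of the stored one.
At 5.2°: 0.005° × 110574 × cos 5.2° = 0.005 × 110574 × 0.9959 ≈ 550.59 m.
Error at 50.02° = 0.005° × 110574 × cos 50.02° ≈ 552.87 × 0.6425 = 355.23 m.
The ratio reduces to cos 5.2° / cos 50.02° = 0.9959/0.6425 ≈ 1.5500.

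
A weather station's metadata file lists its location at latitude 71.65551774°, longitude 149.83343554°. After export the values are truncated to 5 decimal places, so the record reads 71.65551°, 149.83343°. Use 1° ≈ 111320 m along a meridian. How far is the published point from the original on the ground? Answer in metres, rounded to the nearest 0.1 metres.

Δlat = 71.65551774 − 71.65551 = +0.00000774°; Δlon = 149.83343554 − 149.83343 = +0.00000554°.
N–S: 0.00000774° × 111320 m/° = 0.861617 m.
East–west at this latitude: 0.00000554° × 111320 × cos 71.6555° ≈ 0.00000554 × 35035.7 = 0.194098 m.
Distance: √(0.861617² + 0.194098²) ≈ 0.883209 m.

0.9 metres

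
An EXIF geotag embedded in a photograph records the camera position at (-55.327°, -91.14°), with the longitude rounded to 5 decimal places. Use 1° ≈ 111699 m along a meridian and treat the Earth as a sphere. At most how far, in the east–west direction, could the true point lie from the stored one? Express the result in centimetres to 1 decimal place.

Rounding to 5 decimal places leaves the longitude within ±5e-06° of the true value.
Parallels shrink by cos φ, so at 55.327° a degree of longitude is 111699 × 0.5689 ≈ 63544.7 m.
East–west error: 5e-06° × 63544.7 m/° ≈ 0.317723 m.
That is 0.317723 m = 31.772 cm.

31.8 centimetres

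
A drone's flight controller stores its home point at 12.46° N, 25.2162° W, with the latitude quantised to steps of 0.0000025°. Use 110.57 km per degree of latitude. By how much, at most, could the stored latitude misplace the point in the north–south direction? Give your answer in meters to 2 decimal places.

0.14 meters

With a 0.0000025° grid the true value lies within half a step, ±0.0000025°/2 = ±1.25e-06°, of the stored one.
North–south distance: 1.25e-06° × 110570 m/° = 0.138212 m.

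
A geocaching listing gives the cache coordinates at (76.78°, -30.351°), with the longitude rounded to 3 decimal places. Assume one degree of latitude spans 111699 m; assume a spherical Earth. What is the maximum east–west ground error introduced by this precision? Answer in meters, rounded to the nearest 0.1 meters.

Rounding to 3 decimal places leaves the longitude within ±0.0005° of the true value.
At latitude 76.78° a degree of longitude spans 111699 m × cos 76.78° = 111699 × 0.2287 ≈ 25544.5 m.
East–west error: 0.0005° × 25544.5 m/° ≈ 12.7723 m.

12.8 meters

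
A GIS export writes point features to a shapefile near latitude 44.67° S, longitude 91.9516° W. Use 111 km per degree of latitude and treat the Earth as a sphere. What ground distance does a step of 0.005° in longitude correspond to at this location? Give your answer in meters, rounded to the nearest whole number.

At 44.67° a degree of longitude is 111000 × cos 44.67° ≈ 78939.6 m, so 0.005° corresponds to 394.698 m.

395 meters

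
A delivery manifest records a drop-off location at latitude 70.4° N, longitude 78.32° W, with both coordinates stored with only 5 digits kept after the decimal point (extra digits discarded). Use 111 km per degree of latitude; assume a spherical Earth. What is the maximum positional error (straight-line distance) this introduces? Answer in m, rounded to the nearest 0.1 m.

Truncating at 5 decimal places can drop up to a full unit in the last place, so each coordinate may be off by as much as 1e-05°.
Latitude error → 1e-05 × 111000 = 1.11 m along the meridian.
Longitude error → 1e-05 × 111000 × cos 70.4° = 1e-05 × 111000 × 0.3355 ≈ 0.372351 m.
Worst case both components are at the extreme and orthogonal: √(1.11² + 0.372351²) ≈ 1.17079 m.

1.2 m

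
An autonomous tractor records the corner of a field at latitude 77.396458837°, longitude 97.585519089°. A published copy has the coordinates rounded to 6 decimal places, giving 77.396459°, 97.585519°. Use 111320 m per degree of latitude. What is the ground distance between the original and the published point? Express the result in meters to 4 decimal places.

0.0183 meters

The latitude changed by -0.000000163° and the longitude by +0.000000089°.
North–south shift: -0.000000163 × 111320 = -0.0181452 m.
East–west at this latitude: 0.000000089° × 111320 × cos 77.3965° ≈ 0.000000089 × 24290.4 = 0.00216185 m.
Hypotenuse of the two orthogonal shifts: √(0.0181452² + 0.00216185²) = 0.0182735 m.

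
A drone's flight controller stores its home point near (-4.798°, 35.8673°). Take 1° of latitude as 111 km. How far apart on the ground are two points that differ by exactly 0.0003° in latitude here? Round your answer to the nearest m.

33 m

0.0003° × 111000 m/° = 33.3 m.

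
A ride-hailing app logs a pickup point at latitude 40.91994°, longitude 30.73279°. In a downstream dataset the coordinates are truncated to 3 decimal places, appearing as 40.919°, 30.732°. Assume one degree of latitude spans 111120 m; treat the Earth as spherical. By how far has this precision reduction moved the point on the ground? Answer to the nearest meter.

124 meters

The latitude changed by +0.00094° and the longitude by +0.00079°.
North–south shift: 0.00094 × 111120 = 104.453 m.
E–W at 40.919°: 0.00079° × 111120 × cos 40.919° = 0.00079 × 111120 × 0.7556 ≈ 66.3334 m.
Hypotenuse of the two orthogonal shifts: √(104.453² + 66.3334²) = 123.736 m.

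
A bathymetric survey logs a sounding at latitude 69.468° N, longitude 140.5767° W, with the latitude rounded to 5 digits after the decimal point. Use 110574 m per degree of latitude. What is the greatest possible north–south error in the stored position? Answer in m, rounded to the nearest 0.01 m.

0.55 m

Rounding to 5 decimal places leaves the latitude within ±5e-06° of the true value.
So the N–S error is at most 5e-06 × 110574 = 0.55287 m.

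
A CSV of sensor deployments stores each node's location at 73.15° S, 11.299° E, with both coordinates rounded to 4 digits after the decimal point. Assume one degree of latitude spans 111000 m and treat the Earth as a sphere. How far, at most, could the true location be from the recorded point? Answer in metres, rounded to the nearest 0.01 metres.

Rounding to 4 decimal places leaves each coordinate within ±5e-05° of the true value.
North–south component: 5e-05° × 111000 = 5.55 m.
E–W at 73.15°: 5e-05° × 111000 × cos 73.15° = 5e-05 × 111000 × 0.2899 ≈ 1.60876 m.
The two errors are perpendicular, so the maximum displacement is √(5.55² + 1.60876²) ≈ 5.77846 m.

5.78 metres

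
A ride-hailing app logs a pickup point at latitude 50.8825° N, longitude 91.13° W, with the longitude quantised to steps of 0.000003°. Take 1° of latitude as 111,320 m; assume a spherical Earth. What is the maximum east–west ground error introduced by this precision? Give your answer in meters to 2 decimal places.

0.11 meters

With a 0.000003° grid the true value lies within half a step, ±0.000003°/2 = ±1.5e-06°, of the stored one.
One degree of longitude at 50.8825° is 111320 × cos 50.8825° ≈ 111320 × 0.6309 = 70233.2 m.
Maximum E–W displacement: 1.5e-06 × 70233.2 = 0.10535 m.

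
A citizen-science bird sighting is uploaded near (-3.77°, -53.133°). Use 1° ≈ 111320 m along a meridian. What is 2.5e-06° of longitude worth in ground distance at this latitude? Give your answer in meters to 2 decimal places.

2.5e-06° of longitude at 3.77° is 2.5e-06 × 111320 × cos 3.77° ≈ 2.5e-06 × 111079 = 0.277698 m.

0.28 meters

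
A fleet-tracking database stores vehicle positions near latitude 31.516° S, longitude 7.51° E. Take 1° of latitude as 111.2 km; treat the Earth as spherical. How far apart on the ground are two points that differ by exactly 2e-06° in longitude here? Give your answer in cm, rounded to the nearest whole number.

At 31.516° a degree of longitude is 111200 × cos 31.516° ≈ 94797.4 m, so 2e-06° corresponds to 0.189595 m.
That is 0.189595 m = 18.959 cm.

19 cm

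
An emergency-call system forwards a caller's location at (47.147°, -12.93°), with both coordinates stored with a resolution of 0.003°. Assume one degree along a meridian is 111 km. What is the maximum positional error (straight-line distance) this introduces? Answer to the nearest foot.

With a 0.003° grid the true value lies within half a step, ±0.003°/2 = ±0.0015°, of the stored one.
Latitude error → 0.0015 × 111000 = 166.5 m along the meridian.
East–west component at 47.147°: 0.0015° × 111000 × cos 47.147° ≈ 0.0015 × 75493.3 ≈ 113.24 m.
The two errors are perpendicular, so the maximum displacement is √(166.5² + 113.24²) ≈ 201.359 m.
In feet: 201.359 m ÷ 0.3048 ≈ 660.63 ft.

661 feet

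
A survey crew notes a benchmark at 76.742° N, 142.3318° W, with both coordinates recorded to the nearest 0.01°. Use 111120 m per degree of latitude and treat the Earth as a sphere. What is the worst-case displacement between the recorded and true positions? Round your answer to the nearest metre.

Rounding to 2 decimal places leaves each coordinate within ±0.005° of the true value.
N–S: 0.005° × 111120 m/° = 555.6 m.
Longitude error → 0.005 × 111120 × cos 76.742° = 0.005 × 111120 × 0.2293 ≈ 127.419 m.
Worst case both components are at the extreme and orthogonal: √(555.6² + 127.419²) ≈ 570.024 m.

570 metres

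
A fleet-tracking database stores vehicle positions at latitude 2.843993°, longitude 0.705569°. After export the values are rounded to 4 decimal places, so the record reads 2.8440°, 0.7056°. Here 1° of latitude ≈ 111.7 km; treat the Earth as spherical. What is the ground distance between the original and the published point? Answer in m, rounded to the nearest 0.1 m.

3.5 m

The latitude changed by -0.000007° and the longitude by -0.000031°.
North–south shift: -0.000007 × 111700 = -0.7819 m.
East–west at this latitude: -0.000031° × 111700 × cos 2.844° ≈ -0.000031 × 111562 = -3.45844 m.
Distance: √(0.7819² + 3.45844²) ≈ 3.54572 m.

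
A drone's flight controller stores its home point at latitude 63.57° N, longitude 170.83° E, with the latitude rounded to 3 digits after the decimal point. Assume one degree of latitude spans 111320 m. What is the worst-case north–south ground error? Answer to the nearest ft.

183 ft

Rounding to 3 decimal places leaves the latitude within ±0.0005° of the true value.
Along the meridian that is 0.0005° × 111320 m/° = 55.66 m.
Converting: 55.66 m × 3.2808 ft/m ≈ 182.61 ft.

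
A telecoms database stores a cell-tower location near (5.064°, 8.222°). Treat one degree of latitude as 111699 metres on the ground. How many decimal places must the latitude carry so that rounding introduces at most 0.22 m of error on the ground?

6

One degree of latitude covers 111699 m.
Rounding to N decimal places gives at most 0.5 × 10⁻ᴺ degrees of error, i.e. 0.5 × 10⁻ᴺ × 111699 m.
Setting 55849.5 × 10⁻ᴺ ≤ 0.22 gives 10ᴺ ≥ 2.539e+05, i.e. N ≥ 5.40.
N = 5 would give 0.558 m (too coarse); N = 6 gives 0.0558 m ≤ 0.22 m.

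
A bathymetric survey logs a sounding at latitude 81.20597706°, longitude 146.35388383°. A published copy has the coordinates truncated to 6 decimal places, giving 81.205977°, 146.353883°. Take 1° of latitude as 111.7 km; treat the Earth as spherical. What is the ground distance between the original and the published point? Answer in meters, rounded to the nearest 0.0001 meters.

0.0157 meters

The latitude changed by +0.00000006° and the longitude by +0.00000083°.
North–south shift: 0.00000006 × 111700 = 0.006702 m.
East–west at this latitude: 0.00000083° × 111700 × cos 81.206° ≈ 0.00000083 × 17077 = 0.0141739 m.
Combined displacement = (0.006702² + 0.0141739²)^½ ≈ 0.0156785 m.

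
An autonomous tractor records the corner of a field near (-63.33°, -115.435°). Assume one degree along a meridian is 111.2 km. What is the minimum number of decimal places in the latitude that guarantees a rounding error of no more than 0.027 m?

One degree of latitude covers 111200 m.
With N decimal places the half-ulp bound is 0.5·10⁻ᴺ°, or 0.5·10⁻ᴺ × 111200 m on the ground.
Need 0.5 × 111200 × 10⁻ᴺ ≤ 0.027 → 10⁻ᴺ ≤ 4.856e-07, so N ≥ 6.31.
N = 6 would give 0.0556 m (too coarse); N = 7 gives 0.00556 m ≤ 0.027 m.

7 decimal places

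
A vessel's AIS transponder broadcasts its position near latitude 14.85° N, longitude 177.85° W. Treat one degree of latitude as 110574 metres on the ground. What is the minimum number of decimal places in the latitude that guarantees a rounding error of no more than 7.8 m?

One degree of latitude covers 110574 m.
Rounding to N decimal places gives at most 0.5 × 10⁻ᴺ degrees of error, i.e. 0.5 × 10⁻ᴺ × 110574 m.
Setting 55287 × 10⁻ᴺ ≤ 7.8 gives 10ᴺ ≥ 7088, i.e. N ≥ 3.85.
So 4 decimal places suffice (5.53 m); 3 would allow up to 55.3 m.

4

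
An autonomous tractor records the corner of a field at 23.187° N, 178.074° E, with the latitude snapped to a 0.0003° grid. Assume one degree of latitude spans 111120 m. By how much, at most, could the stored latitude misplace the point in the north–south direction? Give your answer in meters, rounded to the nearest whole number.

With a 0.0003° grid the true value lies within half a step, ±0.0003°/2 = ±0.00015°, of the stored one.
Along the meridian that is 0.00015° × 111120 m/° = 16.668 m.

17 meters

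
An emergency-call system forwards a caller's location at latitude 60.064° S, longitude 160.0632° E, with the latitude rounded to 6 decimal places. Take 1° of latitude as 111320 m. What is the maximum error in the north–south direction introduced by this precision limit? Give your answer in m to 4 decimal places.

Rounding to 6 decimal places leaves the latitude within ±5e-07° of the true value.
So the N–S error is at most 5e-07 × 111320 = 0.05566 m.

0.0557 m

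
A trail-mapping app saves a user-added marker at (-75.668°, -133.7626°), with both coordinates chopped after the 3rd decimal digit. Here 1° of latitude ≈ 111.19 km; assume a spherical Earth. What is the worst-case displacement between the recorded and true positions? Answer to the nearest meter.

Truncating at 3 decimal places can drop up to a full unit in the last place, so each coordinate may be off by as much as 0.001°.
N–S: 0.001° × 111190 m/° = 111.19 m.
Longitude error → 0.001 × 111190 × cos 75.668° = 0.001 × 111190 × 0.2475 ≈ 27.524 m.
The two errors are perpendicular, so the maximum displacement is √(111.19² + 27.524²) ≈ 114.546 m.

115 meters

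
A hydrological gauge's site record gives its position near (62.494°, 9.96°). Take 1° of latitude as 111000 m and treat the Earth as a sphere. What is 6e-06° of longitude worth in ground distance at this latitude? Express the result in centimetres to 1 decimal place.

30.8 centimetres

At 62.494° a degree of longitude is 111000 × cos 62.494° ≈ 51264.4 m, so 6e-06° corresponds to 0.307586 m.
That is 0.307586 m = 30.759 cm.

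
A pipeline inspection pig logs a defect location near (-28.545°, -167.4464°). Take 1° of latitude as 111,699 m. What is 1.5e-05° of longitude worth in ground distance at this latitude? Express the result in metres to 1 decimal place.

1.5e-05° of longitude at 28.545° is 1.5e-05 × 111699 × cos 28.545° ≈ 1.5e-05 × 98121.1 = 1.47182 m.

1.5 metres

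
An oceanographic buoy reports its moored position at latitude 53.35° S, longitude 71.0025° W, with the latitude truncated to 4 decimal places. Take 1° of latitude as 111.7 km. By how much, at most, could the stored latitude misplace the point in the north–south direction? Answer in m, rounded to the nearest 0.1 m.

11.2 m

Truncating at 4 decimal places can drop up to a full unit in the last place, so the latitude may be off by as much as 0.0001°.
Along the meridian that is 0.0001° × 111700 m/° = 11.17 m.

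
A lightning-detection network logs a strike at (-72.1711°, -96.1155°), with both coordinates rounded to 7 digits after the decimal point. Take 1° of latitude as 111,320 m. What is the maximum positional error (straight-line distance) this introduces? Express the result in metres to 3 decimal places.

Rounding to 7 decimal places leaves each coordinate within ±5e-08° of the true value.
North–south component: 5e-08° × 111320 = 0.005566 m.
E–W at 72.1711°: 5e-08° × 111320 × cos 72.1711° = 5e-08 × 111320 × 0.3062 ≈ 0.00170417 m.
Combining orthogonally: (0.005566² + 0.00170417²)^½ ≈ 0.00582104 m.

0.006 metres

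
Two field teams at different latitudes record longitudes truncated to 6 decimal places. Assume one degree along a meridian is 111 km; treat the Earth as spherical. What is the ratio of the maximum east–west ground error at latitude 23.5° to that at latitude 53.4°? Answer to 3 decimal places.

Truncating at 6 decimal places can drop up to a full unit in the last place, so the longitude may be off by as much as 1e-06°.
Error at 23.5° = 1e-06° × 111000 × cos 23.5° ≈ 0.111 × 0.9171 = 0.10179 m.
At 53.4°: 1e-06° × 111000 × cos 53.4° = 1e-06 × 111000 × 0.5962 ≈ 0.066181 m.
The ratio reduces to cos 23.5° / cos 53.4° = 0.9171/0.5962 ≈ 1.5381.

1.538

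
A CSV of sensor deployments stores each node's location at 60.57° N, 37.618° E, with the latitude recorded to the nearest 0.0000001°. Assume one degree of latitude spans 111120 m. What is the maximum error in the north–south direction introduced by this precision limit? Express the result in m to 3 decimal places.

Rounding to 7 decimal places leaves the latitude within ±5e-08° of the true value.
So the N–S error is at most 5e-08 × 111120 = 0.005556 m.

0.006 m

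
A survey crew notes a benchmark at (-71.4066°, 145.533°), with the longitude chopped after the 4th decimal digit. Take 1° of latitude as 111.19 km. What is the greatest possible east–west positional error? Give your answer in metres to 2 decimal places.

3.55 metres

Truncating at 4 decimal places can drop up to a full unit in the last place, so the longitude may be off by as much as 0.0001°.
At latitude 71.4066° a degree of longitude spans 111190 m × cos 71.4066° = 111190 × 0.3189 ≈ 35452.9 m.
East–west error: 0.0001° × 35452.9 m/° ≈ 3.54529 m.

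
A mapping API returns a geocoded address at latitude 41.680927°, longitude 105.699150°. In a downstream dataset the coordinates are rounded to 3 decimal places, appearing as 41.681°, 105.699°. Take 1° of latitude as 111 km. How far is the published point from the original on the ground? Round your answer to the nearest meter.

Δlat = 41.680927 − 41.681 = -0.000073°; Δlon = 105.699150 − 105.699 = +0.000150°.
N–S: -0.000073° × 111000 m/° = -8.103 m.
East–west at this latitude: 0.000150° × 111000 × cos 41.681° ≈ 0.000150 × 82901.3 = 12.4352 m.
Distance: √(8.103² + 12.4352²) ≈ 14.8423 m.

15 meters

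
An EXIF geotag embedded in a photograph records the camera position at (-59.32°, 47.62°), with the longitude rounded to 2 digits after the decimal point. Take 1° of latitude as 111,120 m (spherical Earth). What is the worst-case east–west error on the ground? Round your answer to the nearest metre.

Rounding to 2 decimal places leaves the longitude within ±0.005° of the true value.
Parallels shrink by cos φ, so at 59.32° a degree of longitude is 111120 × 0.5102 ≈ 56698.2 m.
East–west error: 0.005° × 56698.2 m/° ≈ 283.491 m.

283 metres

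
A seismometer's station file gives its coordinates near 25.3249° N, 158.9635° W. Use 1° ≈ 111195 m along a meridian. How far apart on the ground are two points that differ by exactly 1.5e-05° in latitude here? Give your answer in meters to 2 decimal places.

1.67 meters

Along a meridian 1.5e-05° is 1.5e-05 × 111195 = 1.66793 m.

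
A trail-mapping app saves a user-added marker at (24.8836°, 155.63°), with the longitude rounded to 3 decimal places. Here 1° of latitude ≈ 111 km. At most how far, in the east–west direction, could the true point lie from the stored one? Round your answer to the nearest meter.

50 meters

Rounding to 3 decimal places leaves the longitude within ±0.0005° of the true value.
Parallels shrink by cos φ, so at 24.8836° a degree of longitude is 111000 × 0.9072 ≈ 100695 m.
So at most 0.0005° × 100695 ≈ 50.3476 m east–west.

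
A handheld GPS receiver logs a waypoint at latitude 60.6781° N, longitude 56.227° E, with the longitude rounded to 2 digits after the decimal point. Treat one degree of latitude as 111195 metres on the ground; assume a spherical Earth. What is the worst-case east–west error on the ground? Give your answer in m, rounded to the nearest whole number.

Rounding to 2 decimal places leaves the longitude within ±0.005° of the true value.
Parallels shrink by cos φ, so at 60.6781° a degree of longitude is 111195 × 0.4897 ≈ 54453.9 m.
Maximum E–W displacement: 0.005 × 54453.9 = 272.27 m.

272 m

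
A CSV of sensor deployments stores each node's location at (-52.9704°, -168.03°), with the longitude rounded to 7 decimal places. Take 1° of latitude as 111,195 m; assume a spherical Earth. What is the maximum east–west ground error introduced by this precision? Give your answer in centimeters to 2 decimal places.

Rounding to 7 decimal places leaves the longitude within ±5e-08° of the true value.
One degree of longitude at 52.9704° is 111195 × cos 52.9704° ≈ 111195 × 0.6022 = 66964.7 m.
So at most 5e-08° × 66964.7 ≈ 0.00334823 m east–west.
That is 0.00334823 m = 0.33482 cm.

0.33 centimeters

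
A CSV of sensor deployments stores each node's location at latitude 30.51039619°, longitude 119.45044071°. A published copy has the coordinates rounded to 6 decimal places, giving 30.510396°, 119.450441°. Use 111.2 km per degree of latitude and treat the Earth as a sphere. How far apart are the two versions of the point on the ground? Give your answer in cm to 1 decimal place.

3.5 cm

The latitude changed by +0.00000019° and the longitude by -0.00000029°.
North–south shift: 0.00000019 × 111200 = 0.021128 m.
E–W at 30.5104°: -0.00000029° × 111200 × cos 30.5104° = -0.00000029 × 111200 × 0.8615 ≈ -0.0277828 m.
Hypotenuse of the two orthogonal shifts: √(0.021128² + 0.0277828²) = 0.0349039 m.
That is 0.0349039 m = 3.4904 cm.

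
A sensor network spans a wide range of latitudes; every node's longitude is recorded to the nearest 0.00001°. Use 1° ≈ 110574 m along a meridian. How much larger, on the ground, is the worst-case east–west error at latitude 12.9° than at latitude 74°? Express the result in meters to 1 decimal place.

Rounding to 5 decimal places leaves the longitude within ±5e-06° of the true value.
Error at 12.9° = 5e-06° × 110574 × cos 12.9° ≈ 0.55287 × 0.9748 = 0.53892 m.
Error at 74° = 5e-06° × 110574 × cos 74° ≈ 0.55287 × 0.2756 = 0.15239 m.
Difference: 0.53892 − 0.15239 = 0.38652 m.

0.4 meters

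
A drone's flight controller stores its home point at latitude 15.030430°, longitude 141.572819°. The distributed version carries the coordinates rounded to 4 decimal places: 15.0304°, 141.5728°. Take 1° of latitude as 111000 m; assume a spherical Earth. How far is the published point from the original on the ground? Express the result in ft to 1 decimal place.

Δlat = 15.030430 − 15.0304 = +0.000030°; Δlon = 141.572819 − 141.5728 = +0.000019°.
N–S: 0.000030° × 111000 m/° = 3.33 m.
E–W at 15.0304°: 0.000019° × 111000 × cos 15.0304° = 0.000019 × 111000 × 0.9658 ≈ 2.03685 m.
Hypotenuse of the two orthogonal shifts: √(3.33² + 2.03685²) = 3.90354 m.
In feet: 3.90354 m ÷ 0.3048 ≈ 12.807 ft.

12.8 ft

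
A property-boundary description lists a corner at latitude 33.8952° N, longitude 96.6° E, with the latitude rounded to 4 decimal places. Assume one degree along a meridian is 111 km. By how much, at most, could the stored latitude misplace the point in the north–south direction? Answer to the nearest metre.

6 metres

Rounding to 4 decimal places leaves the latitude within ±5e-05° of the true value.
Along the meridian that is 5e-05° × 111000 m/° = 5.55 m.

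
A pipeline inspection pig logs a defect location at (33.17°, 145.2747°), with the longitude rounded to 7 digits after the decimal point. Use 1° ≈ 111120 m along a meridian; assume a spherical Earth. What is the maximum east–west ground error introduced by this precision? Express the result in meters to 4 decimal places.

0.0047 meters

Rounding to 7 decimal places leaves the longitude within ±5e-08° of the true value.
Parallels shrink by cos φ, so at 33.17° a degree of longitude is 111120 × 0.8371 ≈ 93013.1 m.
So at most 5e-08° × 93013.1 ≈ 0.00465065 m east–west.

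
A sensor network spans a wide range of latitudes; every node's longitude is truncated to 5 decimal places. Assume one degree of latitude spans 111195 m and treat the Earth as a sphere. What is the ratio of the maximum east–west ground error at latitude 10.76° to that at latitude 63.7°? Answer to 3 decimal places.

Truncating at 5 decimal places can drop up to a full unit in the last place, so the longitude may be off by as much as 1e-05°.
At 10.76°: 1e-05° × 111195 × cos 10.76° = 1e-05 × 111195 × 0.9824 ≈ 1.0924 m.
Error at 63.7° = 1e-05° × 111195 × cos 63.7° ≈ 1.1119 × 0.4431 = 0.49267 m.
Ratio: 1.0924 / 0.49267 = cos 10.76° / cos 63.7° ≈ 2.2173.

2.217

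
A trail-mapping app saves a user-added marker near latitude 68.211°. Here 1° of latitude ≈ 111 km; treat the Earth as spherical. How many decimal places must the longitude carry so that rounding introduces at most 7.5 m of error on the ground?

4 decimal places

At 68.211° one degree of longitude covers 111000 × cos 68.211° ≈ 111000 × 0.3712 ≈ 41202 m.
Rounding to N decimal places gives at most 0.5 × 10⁻ᴺ degrees of error, i.e. 0.5 × 10⁻ᴺ × 41202 m.
Need 0.5 × 41202 × 10⁻ᴺ ≤ 7.5 → 10⁻ᴺ ≤ 3.641e-04, so N ≥ 3.44.
At 3 places the error can reach 20.6 m, but 4 places keeps it to 2.06 m.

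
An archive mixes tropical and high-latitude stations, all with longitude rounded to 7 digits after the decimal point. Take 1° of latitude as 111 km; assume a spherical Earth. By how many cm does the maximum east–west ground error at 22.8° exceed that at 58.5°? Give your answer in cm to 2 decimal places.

Rounding to 7 decimal places leaves the longitude within ±5e-08° of the true value.
Error at 22.8° = 5e-08° × 111000 × cos 22.8° ≈ 0.00555 × 0.9219 = 0.0051163 m.
At 58.5°: 5e-08° × 111000 × cos 58.5° = 5e-08 × 111000 × 0.5225 ≈ 0.0028999 m.
So the lower-latitude error exceeds the higher by 0.0051163 − 0.0028999 = 0.0022165 m.
That is 0.00221647 m = 0.22165 cm.

0.22 cm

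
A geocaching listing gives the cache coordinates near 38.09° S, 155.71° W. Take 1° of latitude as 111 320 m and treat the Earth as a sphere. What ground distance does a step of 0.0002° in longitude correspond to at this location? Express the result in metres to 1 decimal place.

17.5 metres

At 38.09° a degree of longitude is 111320 × cos 38.09° ≈ 87613.6 m, so 0.0002° corresponds to 17.5227 m.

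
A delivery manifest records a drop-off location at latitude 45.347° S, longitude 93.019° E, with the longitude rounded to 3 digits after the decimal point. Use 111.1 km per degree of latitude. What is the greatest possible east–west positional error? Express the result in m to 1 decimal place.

39.0 m

Rounding to 3 decimal places leaves the longitude within ±0.0005° of the true value.
At latitude 45.347° a degree of longitude spans 111100 m × cos 45.347° = 111100 × 0.7028 ≈ 78082.3 m.
Maximum E–W displacement: 0.0005 × 78082.3 = 39.0412 m.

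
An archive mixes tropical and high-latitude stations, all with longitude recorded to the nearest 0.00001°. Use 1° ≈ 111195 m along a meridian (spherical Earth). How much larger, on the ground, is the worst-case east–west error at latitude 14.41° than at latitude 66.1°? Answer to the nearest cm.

31 cm

Rounding to 5 decimal places leaves the longitude within ±5e-06° of the true value.
Error at 14.41° = 5e-06° × 111195 × cos 14.41° ≈ 0.55597 × 0.9685 = 0.53848 m.
At 66.1°: 5e-06° × 111195 × cos 66.1° = 5e-06 × 111195 × 0.4051 ≈ 0.22525 m.
Difference: 0.53848 − 0.22525 = 0.31324 m.
That is 0.313235 m = 31.324 cm.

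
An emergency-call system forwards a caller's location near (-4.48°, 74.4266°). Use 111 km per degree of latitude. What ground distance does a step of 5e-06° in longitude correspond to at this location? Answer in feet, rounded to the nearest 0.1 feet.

5e-06° of longitude at 4.48° is 5e-06 × 111000 × cos 4.48° ≈ 5e-06 × 110661 = 0.553304 m.
In feet: 0.553304 m ÷ 0.3048 ≈ 1.8153 ft.

1.8 feet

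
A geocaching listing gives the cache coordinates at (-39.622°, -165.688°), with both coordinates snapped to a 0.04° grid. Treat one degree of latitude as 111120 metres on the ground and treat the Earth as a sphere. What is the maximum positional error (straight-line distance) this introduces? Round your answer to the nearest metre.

2805 metres

With a 0.04° grid the true value lies within half a step, ±0.04°/2 = ±0.02°, of the stored one.
North–south component: 0.02° × 111120 = 2222.4 m.
E–W at 39.622°: 0.02° × 111120 × cos 39.622° = 0.02 × 111120 × 0.7703 ≈ 1711.84 m.
Combining orthogonally: (2222.4² + 1711.84²)^½ ≈ 2805.26 m.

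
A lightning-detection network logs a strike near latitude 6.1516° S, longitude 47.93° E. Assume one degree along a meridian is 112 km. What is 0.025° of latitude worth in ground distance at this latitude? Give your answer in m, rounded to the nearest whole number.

Along a meridian 0.025° is 0.025 × 112000 = 2800 m.

2800 m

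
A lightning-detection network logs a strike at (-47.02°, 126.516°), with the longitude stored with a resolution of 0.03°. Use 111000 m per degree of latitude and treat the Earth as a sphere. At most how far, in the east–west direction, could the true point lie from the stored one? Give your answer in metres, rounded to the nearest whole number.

With a 0.03° grid the true value lies within half a step, ±0.03°/2 = ±0.015°, of the stored one.
At latitude 47.02° a degree of longitude spans 111000 m × cos 47.02° = 111000 × 0.6817 ≈ 75673.5 m.
Maximum E–W displacement: 0.015 × 75673.5 = 1135.1 m.

1135 metres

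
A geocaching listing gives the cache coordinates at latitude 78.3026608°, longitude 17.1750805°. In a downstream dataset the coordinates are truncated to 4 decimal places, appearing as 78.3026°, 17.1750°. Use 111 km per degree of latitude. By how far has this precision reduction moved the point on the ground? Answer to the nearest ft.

23 ft

Δlat = 78.3026608 − 78.3026 = +0.0000608°; Δlon = 17.1750805 − 17.1750 = +0.0000805°.
North–south shift: 0.0000608 × 111000 = 6.7488 m.
E–W at 78.3026°: 0.0000805° × 111000 × cos 78.3026° = 0.0000805 × 111000 × 0.2027 ≈ 1.81161 m.
Distance: √(6.7488² + 1.81161²) ≈ 6.98772 m.
In feet: 6.98772 m ÷ 0.3048 ≈ 22.926 ft.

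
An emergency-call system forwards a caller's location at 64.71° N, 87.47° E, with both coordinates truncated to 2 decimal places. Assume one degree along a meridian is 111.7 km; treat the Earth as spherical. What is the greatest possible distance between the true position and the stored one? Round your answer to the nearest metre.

Truncating at 2 decimal places can drop up to a full unit in the last place, so each coordinate may be off by as much as 0.01°.
Latitude error → 0.01 × 111700 = 1117 m along the meridian.
East–west component at 64.71°: 0.01° × 111700 × cos 64.71° ≈ 0.01 × 47718.2 ≈ 477.182 m.
Worst case both components are at the extreme and orthogonal: √(1117² + 477.182²) ≈ 1214.66 m.

1215 metres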